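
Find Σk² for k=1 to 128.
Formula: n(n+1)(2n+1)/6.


n = 128
n(n+1)(2n+1)/6 = 128×129×257/6
= 4243584/6 = 707264

Σk² = 707264


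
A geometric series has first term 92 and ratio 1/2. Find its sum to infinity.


S∞ = a₁/(1-r) = 92/(1 - 1/2)
= 92/(1/2)
= 184

S∞ = 184


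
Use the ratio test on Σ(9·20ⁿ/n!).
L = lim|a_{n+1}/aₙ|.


aₙ = 9·20^n/n!
a_{n+1}/aₙ = 20^(n+1)/(n+1)! × n!/20^n  (constant 9 cancels)
= 20/(n+1)
L = lim(n→∞) 20/(n+1) = 0
L < 1 → series CONVERGES

Converges (ratio test: L = 0 < 1)


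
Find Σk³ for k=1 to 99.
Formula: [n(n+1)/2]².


n(n+1)/2 = 99×100/2 = 4950
Σk³ = 4950² = 24502500

Σk³ = 24502500


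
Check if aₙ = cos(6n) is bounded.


For all n, -1 ≤ cos(6n) ≤ 1, so -1 ≤ cos(6n) ≤ 1
Lower bound: -1, Upper bound: 1
The sequence IS bounded

Bounded (-1 ≤ aₙ ≤ 1)


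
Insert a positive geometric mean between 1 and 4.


GM = √(1×4) = √4 = 2

GM = 2


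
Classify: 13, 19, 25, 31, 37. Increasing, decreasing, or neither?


Differences: 6, 6, 6, 6
All differences > 0 → strictly INCREASING

Monotonically increasing


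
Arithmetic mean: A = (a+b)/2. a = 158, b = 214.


AM = (158 + 214)/2 = 372/2 = 186

AM = 186


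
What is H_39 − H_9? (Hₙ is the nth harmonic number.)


Σₖ₌10^39 1/k = 1/10 + 1/11 + 1/12 + ... + 1/39
= 98849421188899/69388720221600
≈ 1.4246

Sum = 98849421188899/69388720221600 ≈ 1.4246


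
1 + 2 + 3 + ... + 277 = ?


n(n+1)/2 = 277×278/2 = 77006/2 = 38503

Σk = 38503


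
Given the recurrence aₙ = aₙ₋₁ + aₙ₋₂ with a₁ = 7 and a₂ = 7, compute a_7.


Computing iteratively: 7, 7, 14, 21, 35, 56, 91
a_7 = 91

a_7 = 91


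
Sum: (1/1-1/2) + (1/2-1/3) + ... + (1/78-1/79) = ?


Telescoping: adjacent terms cancel.
= 1/1 - 1/79
= 1 - 1/79 = 78/79

Sum = 78/79


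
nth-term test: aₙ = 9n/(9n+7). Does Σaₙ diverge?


lim(n→∞) 9n/(9n+7) = 9/9 = 1  (divide numerator and denominator by n)
lim aₙ = 1 ≠ 0 → series DIVERGES

Diverges (lim aₙ = 1 ≠ 0)


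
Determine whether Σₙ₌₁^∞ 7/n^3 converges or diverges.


p-series test: Σ c/n^p converges if p > 1, diverges if p ≤ 1 (constant c > 0 doesn't affect convergence).
p = 3
3 > 1 → CONVERGES

Converges (p = 3 > 1)


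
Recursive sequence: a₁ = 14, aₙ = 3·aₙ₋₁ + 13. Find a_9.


Computing step by step:
a_1 = 14
a_2 = 55
a_3 = 178
a_4 = 547
a_5 = 1654
a_6 = 4975
a_7 = 14938
a_8 = 44827
a_9 = 134494


a_9 = 134494


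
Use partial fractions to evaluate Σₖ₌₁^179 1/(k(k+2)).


1/(k(k+2)) = (1/2)·(1/k - 1/(k+2)) (partial fractions)
Telescoping: Σ = (1/2)·(1 + 1/2 - 1/180 - 1/181) = 48509/65160

Sum = 48509/65160


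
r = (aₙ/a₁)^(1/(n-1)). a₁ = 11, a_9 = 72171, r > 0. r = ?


r^(n-1) = aₙ/a₁
r^8 = 72171/11 = 6561
r = 6561^(1/8)
= ±3; taking r > 0 gives r = 3

r = 3


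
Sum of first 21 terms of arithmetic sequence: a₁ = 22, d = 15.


aₙ = 22 + (21-1)×15 = 322
Sₙ = n(a₁+aₙ)/2 = 21×(22+322)/2
= 21×344/2 = 3612

S_21 = 3612


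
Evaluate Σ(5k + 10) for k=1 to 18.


Σ(5k+10) = 5·Σk + 10·n
= 5·171 + 10·18
= 855 + 180 = 1035

Σ = 1035


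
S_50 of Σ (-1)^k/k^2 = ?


S = -1 + 1/4 - 1/9 + 1/16 - 1/25 + 1/36 - 1/49 + 1/64 ± ...
= -0.8223
(Full series converges to -π²/12 ≈ -0.8225)

S_50 = -0.8223


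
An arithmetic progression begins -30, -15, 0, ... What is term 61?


aₙ = a₁ + (n-1)d
= -30 + (61-1)×15
= -30 + 900
= 870

a_61 = 870


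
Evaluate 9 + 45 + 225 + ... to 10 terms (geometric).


Sₙ = 9×(5^10 - 1)/(5 - 1)
= 9×(9765625 - 1)/4
= 9×9765624/4
= 21972654

S_10 = 21972654


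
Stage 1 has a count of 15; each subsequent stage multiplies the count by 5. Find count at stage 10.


aₙ = a₁·r^(n-1)
= 15×5^9
= 15×1953125
= 29296875

a_10 = 29296875


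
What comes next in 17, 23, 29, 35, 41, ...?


Pattern: arithmetic (d=6)
Terms: 17, 23, 29, 35, 41
Next term = 47

Next term = 47


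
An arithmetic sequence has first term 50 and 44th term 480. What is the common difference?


d = (aₙ - a₁)/(n-1)
= (480 - 50)/(44-1)
= 430/43 = 10

d = 10


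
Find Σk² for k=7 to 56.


Σₖ₌7^56 k² = Σₖ₌₁^56 k² − Σₖ₌₁^6 k²
= 56·57·113/6 − 6·7·13/6
= 60116 − 91 = 60025

Σk² = 60025


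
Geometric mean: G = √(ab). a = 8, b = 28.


GM = √(8×28) = √224 = 14.9666

GM = 14.9666


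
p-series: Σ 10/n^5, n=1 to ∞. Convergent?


p-series test: Σ c/n^p converges if p > 1, diverges if p ≤ 1 (constant c > 0 doesn't affect convergence).
p = 5
5 > 1 → CONVERGES

Converges (p = 5 > 1)


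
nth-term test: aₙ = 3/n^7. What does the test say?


lim(n→∞) 3/n^7 = 0
lim aₙ = 0 → nth-term test is INCONCLUSIVE
(Need other tests; this is actually a convergent p-series with p=7 > 1)

Inconclusive (lim aₙ = 0; need another test)


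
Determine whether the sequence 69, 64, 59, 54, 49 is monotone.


Differences: -5, -5, -5, -5
All differences < 0 → strictly DECREASING

Monotonically decreasing


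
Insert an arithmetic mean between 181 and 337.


AM = (181 + 337)/2 = 518/2 = 259

AM = 259


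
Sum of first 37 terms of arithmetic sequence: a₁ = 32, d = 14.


aₙ = 32 + (37-1)×14 = 536
Sₙ = n(a₁+aₙ)/2 = 37×(32+536)/2
= 37×568/2 = 10508

S_37 = 10508


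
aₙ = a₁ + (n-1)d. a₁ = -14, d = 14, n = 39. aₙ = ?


aₙ = a₁ + (n-1)d
= -14 + (39-1)×14
= -14 + 532
= 518

a_39 = 518


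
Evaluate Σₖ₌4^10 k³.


Σₖ₌4^10 k³ = [10·11/2]² − [3·4/2]²
= 3025 − 36 = 2989

Σk³ = 2989


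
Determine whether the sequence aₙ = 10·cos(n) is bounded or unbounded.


For all n, -1 ≤ cos(n) ≤ 1, so -10 ≤ 10·cos(n) ≤ 10
Lower bound: -10, Upper bound: 10
The sequence IS bounded

Bounded (-10 ≤ aₙ ≤ 10)


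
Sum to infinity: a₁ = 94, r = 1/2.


S∞ = a₁/(1-r) = 94/(1 - 1/2)
= 94/(1/2)
= 188

S∞ = 188


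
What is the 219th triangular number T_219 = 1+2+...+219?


n(n+1)/2 = 219×220/2 = 48180/2 = 24090

Σk = 24090


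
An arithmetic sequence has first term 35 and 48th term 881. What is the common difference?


d = (aₙ - a₁)/(n-1)
= (881 - 35)/(48-1)
= 846/47 = 18

d = 18


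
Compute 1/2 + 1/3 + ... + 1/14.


Σₖ₌2^14 1/k = 1/2 + 1/3 + 1/4 + ... + 1/14
= 811373/360360
≈ 2.2516

Sum = 811373/360360 ≈ 2.2516


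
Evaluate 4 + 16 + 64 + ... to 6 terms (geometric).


Sₙ = 4×(4^6 - 1)/(4 - 1)
= 4×(4096 - 1)/3
= 4×4095/3
= 5460

S_6 = 5460


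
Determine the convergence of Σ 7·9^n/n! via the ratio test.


aₙ = 7·9^n/n!
a_{n+1}/aₙ = 9^(n+1)/(n+1)! × n!/9^n  (constant 7 cancels)
= 9/(n+1)
L = lim(n→∞) 9/(n+1) = 0
L < 1 → series CONVERGES

Converges (ratio test: L = 0 < 1)


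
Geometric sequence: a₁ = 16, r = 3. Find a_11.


aₙ = a₁·r^(n-1)
= 16×3^10
= 16×59049
= 944784

a_11 = 944784


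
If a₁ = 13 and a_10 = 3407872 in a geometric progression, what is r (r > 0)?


r^(n-1) = aₙ/a₁
r^9 = 3407872/13 = 262144
r = 262144^(1/9)
= 4

r = 4


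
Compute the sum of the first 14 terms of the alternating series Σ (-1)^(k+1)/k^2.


S = 1 - 1/4 + 1/9 - 1/16 + 1/25 - 1/36 + 1/49 - 1/64 ± ...
= 0.8201
(Full series converges to +π²/12 ≈ +0.8225)

S_14 = 0.8201


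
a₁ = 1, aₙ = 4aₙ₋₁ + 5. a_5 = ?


Computing step by step:
a_1 = 1
a_2 = 9
a_3 = 41
a_4 = 169
a_5 = 681


a_5 = 681


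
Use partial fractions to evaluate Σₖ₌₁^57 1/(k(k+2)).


1/(k(k+2)) = (1/2)·(1/k - 1/(k+2)) (partial fractions)
Telescoping: Σ = (1/2)·(1 + 1/2 - 1/58 - 1/59) = 1254/1711

Sum = 1254/1711


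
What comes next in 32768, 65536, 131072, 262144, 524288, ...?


Pattern: powers of 2: 2ⁿ
Terms: 32768, 65536, 131072, 262144, 524288
Next term = 1048576

Next term = 1048576


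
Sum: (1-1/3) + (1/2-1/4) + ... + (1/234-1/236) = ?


Telescoping with gap 2: two head and two tail terms survive.
= (1 + 1/2) - (1/235 + 1/236)
= 3/2 - 1/235 - 1/236 = 82719/55460

Sum = 82719/55460


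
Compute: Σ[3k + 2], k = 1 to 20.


Σ(3k+2) = 3·Σk + 2·n
= 3·210 + 2·20
= 630 + 40 = 670

Σ = 670


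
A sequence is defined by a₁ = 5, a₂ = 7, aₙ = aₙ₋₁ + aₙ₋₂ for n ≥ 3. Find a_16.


Computing iteratively: 5, 7, 12, 19, 31, 50, 81, 131, 212, 343, 555, 898, ...
a_16 = 6155

a_16 = 6155


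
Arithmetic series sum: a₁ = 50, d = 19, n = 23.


aₙ = 50 + (23-1)×19 = 468
Sₙ = n(a₁+aₙ)/2 = 23×(50+468)/2
= 23×518/2 = 5957

S_23 = 5957


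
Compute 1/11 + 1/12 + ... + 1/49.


Σₖ₌11^49 1/k = 1/11 + 1/12 + 1/13 + ... + 1/49
= 4804253716567824832211/3099044504245996706400
≈ 1.5502

Sum = 4804253716567824832211/3099044504245996706400 ≈ 1.5502


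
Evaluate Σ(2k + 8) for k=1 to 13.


Σ(2k+8) = 2·Σk + 8·n
= 2·91 + 8·13
= 182 + 104 = 286

Σ = 286


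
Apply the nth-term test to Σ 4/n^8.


lim(n→∞) 4/n^8 = 0
lim aₙ = 0 → nth-term test is INCONCLUSIVE
(Need other tests; this is actually a convergent p-series with p=8 > 1)

Inconclusive (lim aₙ = 0; need another test)


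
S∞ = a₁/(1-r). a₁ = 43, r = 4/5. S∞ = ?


S∞ = a₁/(1-r) = 43/(1 - 4/5)
= 43/(1/5)
= 215

S∞ = 215


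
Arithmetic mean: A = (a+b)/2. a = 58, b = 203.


AM = (58 + 203)/2 = 261/2 = 130.5

AM = 130.5


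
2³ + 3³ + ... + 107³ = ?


Σₖ₌2^107 k³ = [107·108/2]² − [1·2/2]²
= 33385284 − 1 = 33385283

Σk³ = 33385283


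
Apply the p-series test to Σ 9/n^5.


p-series test: Σ c/n^p converges if p > 1, diverges if p ≤ 1 (constant c > 0 doesn't affect convergence).
p = 5
5 > 1 → CONVERGES

Converges (p = 5 > 1)


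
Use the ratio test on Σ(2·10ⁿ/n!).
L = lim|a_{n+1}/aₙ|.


aₙ = 2·10^n/n!
a_{n+1}/aₙ = 10^(n+1)/(n+1)! × n!/10^n  (constant 2 cancels)
= 10/(n+1)
L = lim(n→∞) 10/(n+1) = 0
L < 1 → series CONVERGES

Converges (ratio test: L = 0 < 1)


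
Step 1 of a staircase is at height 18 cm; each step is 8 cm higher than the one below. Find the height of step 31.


aₙ = a₁ + (n-1)d
= 18 + (31-1)×8
= 18 + 240
= 258

a_31 = 258


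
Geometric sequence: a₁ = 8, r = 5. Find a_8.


aₙ = a₁·r^(n-1)
= 8×5^7
= 8×78125
= 625000

a_8 = 625000


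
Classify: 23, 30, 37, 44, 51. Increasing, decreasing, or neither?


Differences: 7, 7, 7, 7
All differences > 0 → strictly INCREASING

Monotonically increasing


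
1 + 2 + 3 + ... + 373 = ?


n(n+1)/2 = 373×374/2 = 139502/2 = 69751

Σk = 69751


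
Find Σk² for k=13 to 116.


Σₖ₌13^116 k² = Σₖ₌₁^116 k² − Σₖ₌₁^12 k²
= 116·117·233/6 − 12·13·25/6
= 527046 − 650 = 526396

Σk² = 526396


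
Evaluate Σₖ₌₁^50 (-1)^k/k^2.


S = -1 + 1/4 - 1/9 + 1/16 - 1/25 + 1/36 - 1/49 + 1/64 ± ...
= -0.8223
(Full series converges to -π²/12 ≈ -0.8225)

S_50 = -0.8223


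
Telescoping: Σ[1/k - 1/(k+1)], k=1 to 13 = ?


Telescoping: adjacent terms cancel.
= 1/1 - 1/14
= 1 - 1/14 = 13/14

Sum = 13/14


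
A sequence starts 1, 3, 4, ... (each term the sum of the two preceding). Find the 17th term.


Computing iteratively: 1, 3, 4, 7, 11, 18, 29, 47, 76, 123, 199, 322, ...
a_17 = 3571

a_17 = 3571


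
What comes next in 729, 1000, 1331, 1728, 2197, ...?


Pattern: perfect cubes: n³
Terms: 729, 1000, 1331, 1728, 2197
Next term = 2744

Next term = 2744


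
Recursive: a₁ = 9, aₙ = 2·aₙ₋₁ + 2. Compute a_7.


Computing step by step:
a_1 = 9
a_2 = 20
a_3 = 42
a_4 = 86
a_5 = 174
a_6 = 350
a_7 = 702


a_7 = 702


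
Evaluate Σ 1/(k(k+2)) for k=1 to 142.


1/(k(k+2)) = (1/2)·(1/k - 1/(k+2)) (partial fractions)
Telescoping: Σ = (1/2)·(1 + 1/2 - 1/143 - 1/144) = 30601/41184

Sum = 30601/41184


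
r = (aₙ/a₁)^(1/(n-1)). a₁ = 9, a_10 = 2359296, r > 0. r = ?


r^(n-1) = aₙ/a₁
r^9 = 2359296/9 = 262144
r = 262144^(1/9)
= 4

r = 4


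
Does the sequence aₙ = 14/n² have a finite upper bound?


a₁ = 14, a₂ = 14/4, a₃ = 14/9, ...
0 < aₙ ≤ 14 for all n ≥ 1
The sequence IS bounded

Bounded (0 < aₙ ≤ 14)


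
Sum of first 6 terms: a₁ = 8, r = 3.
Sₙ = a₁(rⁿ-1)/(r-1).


Sₙ = 8×(3^6 - 1)/(3 - 1)
= 8×(729 - 1)/2
= 8×728/2
= 2912

S_6 = 2912


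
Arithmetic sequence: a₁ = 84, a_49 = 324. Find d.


d = (aₙ - a₁)/(n-1)
= (324 - 84)/(49-1)
= 240/48 = 5

d = 5


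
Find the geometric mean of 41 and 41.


GM = √(41×41) = √1681 = 41

GM = 41


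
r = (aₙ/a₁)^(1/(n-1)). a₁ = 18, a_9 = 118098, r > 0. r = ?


r^(n-1) = aₙ/a₁
r^8 = 118098/18 = 6561
r = 6561^(1/8)
= ±3; taking r > 0 gives r = 3

r = 3


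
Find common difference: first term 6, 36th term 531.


d = (aₙ - a₁)/(n-1)
= (531 - 6)/(36-1)
= 525/35 = 15

d = 15


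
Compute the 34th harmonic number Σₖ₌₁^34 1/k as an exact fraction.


H_34 = 1/1 + 1/2 + 1/3 + ... + 1/34
= 54062195834749/13127595717600
≈ 4.1182

H_34 = 54062195834749/13127595717600 ≈ 4.1182


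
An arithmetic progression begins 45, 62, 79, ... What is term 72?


aₙ = a₁ + (n-1)d
= 45 + (72-1)×17
= 45 + 1207
= 1252

a_72 = 1252


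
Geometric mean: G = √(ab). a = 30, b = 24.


GM = √(30×24) = √720 = 26.8328

GM = 26.8328


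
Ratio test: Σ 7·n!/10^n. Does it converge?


aₙ = 7·n!/10^n
a_{n+1}/aₙ = (n+1)!/10^(n+1) × 10^n/n!  (constant 7 cancels)
= (n+1)/10
L = lim(n→∞) (n+1)/10 = ∞
L > 1 → series DIVERGES

Diverges (ratio test: L = ∞ > 1)


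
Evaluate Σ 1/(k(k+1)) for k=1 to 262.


1/(k(k+1)) = 1/k - 1/(k+1) (partial fractions)
Telescoping: Σ = 1 - 1/263 = 262/263

Sum = 262/263


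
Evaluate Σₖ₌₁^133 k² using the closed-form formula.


n = 133
n(n+1)(2n+1)/6 = 133×134×267/6
= 4758474/6 = 793079

Σk² = 793079


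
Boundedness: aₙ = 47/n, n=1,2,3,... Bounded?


a₁ = 47, a₂ = 47/2, a₃ = 47/3, ...
0 < aₙ ≤ 47 for all n ≥ 1
Lower bound: 0, Upper bound: 47
The sequence IS bounded

Bounded (0 < aₙ ≤ 47)


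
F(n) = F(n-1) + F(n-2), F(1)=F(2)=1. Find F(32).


Fibonacci sequence: 1, 1, 2, 3, 5, 8, 13, 21, 34, 55, 89, ...
F(32) = 2178309

F(32) = 2178309


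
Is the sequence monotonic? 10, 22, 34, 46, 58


Differences: 12, 12, 12, 12
All differences > 0 → strictly INCREASING

Monotonically increasing


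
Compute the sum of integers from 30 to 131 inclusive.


Σₖ₌30^131 k = Σₖ₌₁^131 k − Σₖ₌₁^29 k
= 131·132/2 − 29·30/2
= 8646 − 435 = 8211

Σk = 8211


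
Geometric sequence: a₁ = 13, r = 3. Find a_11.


aₙ = a₁·r^(n-1)
= 13×3^10
= 13×59049
= 767637

a_11 = 767637


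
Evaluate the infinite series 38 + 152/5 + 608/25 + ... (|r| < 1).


S∞ = a₁/(1-r) = 38/(1 - 4/5)
= 38/(1/5)
= 190

S∞ = 190


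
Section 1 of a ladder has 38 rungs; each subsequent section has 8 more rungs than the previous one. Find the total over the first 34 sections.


aₙ = 38 + (34-1)×8 = 302
Sₙ = n(a₁+aₙ)/2 = 34×(38+302)/2
= 34×340/2 = 5780

S_34 = 5780


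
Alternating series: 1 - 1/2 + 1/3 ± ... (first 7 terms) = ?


S = 1 - 1/2 + 1/3 - 1/4 + 1/5 - 1/6 + 1/7
= 0.7595
(Full series converges to +ln(2) ≈ +0.6931)

S_7 = 0.7595


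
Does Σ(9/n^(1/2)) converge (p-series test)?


p-series test: Σ c/n^p converges if p > 1, diverges if p ≤ 1 (constant c > 0 doesn't affect convergence).
p = 1/2
1/2 ≤ 1 → DIVERGES

Diverges (p = 1/2 ≤ 1)


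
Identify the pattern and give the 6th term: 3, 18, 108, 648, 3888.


Pattern: geometric (r=6)
Terms: 3, 18, 108, 648, 3888
Next term = 23328

Next term = 23328


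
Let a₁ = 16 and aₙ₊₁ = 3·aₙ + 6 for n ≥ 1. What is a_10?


Computing step by step:
a_1 = 16
a_2 = 54
a_3 = 168
a_4 = 510
a_5 = 1536
a_6 = 4614
a_7 = 13848
a_8 = 41550
a_9 = 124656
a_10 = 373974


a_10 = 373974


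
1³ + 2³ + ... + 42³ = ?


n(n+1)/2 = 42×43/2 = 903
Σk³ = 903² = 815409

Σk³ = 815409


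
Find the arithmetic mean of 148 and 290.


AM = (148 + 290)/2 = 438/2 = 219

AM = 219


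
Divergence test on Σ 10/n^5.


lim(n→∞) 10/n^5 = 0
lim aₙ = 0 → nth-term test is INCONCLUSIVE
(Need other tests; this is actually a convergent p-series with p=5 > 1)

Inconclusive (lim aₙ = 0; need another test)


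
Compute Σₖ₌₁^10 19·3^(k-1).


Sₙ = 19×(3^10 - 1)/(3 - 1)
= 19×(59049 - 1)/2
= 19×59048/2
= 560956

S_10 = 560956


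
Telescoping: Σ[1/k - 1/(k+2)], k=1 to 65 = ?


Telescoping with gap 2: two head and two tail terms survive.
= (1 + 1/2) - (1/66 + 1/67)
= 3/2 - 1/66 - 1/67 = 3250/2211

Sum = 3250/2211


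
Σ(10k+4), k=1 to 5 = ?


Σ(10k+4) = 10·Σk + 4·n
= 10·15 + 4·5
= 150 + 20 = 170

Σ = 170


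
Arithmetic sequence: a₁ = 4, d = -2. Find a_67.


aₙ = a₁ + (n-1)d
= 4 + (67-1)×-2
= 4 - 132
= -128

a_67 = -128


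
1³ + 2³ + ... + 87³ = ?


n(n+1)/2 = 87×88/2 = 3828
Σk³ = 3828² = 14653584

Σk³ = 14653584


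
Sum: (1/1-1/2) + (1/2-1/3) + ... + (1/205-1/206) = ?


Telescoping: adjacent terms cancel.
= 1/1 - 1/206
= 1 - 1/206 = 205/206

Sum = 205/206


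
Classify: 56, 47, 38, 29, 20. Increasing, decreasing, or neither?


Differences: -9, -9, -9, -9
All differences < 0 → strictly DECREASING

Monotonically decreasing


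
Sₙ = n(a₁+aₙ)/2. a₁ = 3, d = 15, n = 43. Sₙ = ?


aₙ = 3 + (43-1)×15 = 633
Sₙ = n(a₁+aₙ)/2 = 43×(3+633)/2
= 43×636/2 = 13674

S_43 = 13674


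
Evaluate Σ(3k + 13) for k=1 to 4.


Σ(3k+13) = 3·Σk + 13·n
= 3·10 + 13·4
= 30 + 52 = 82

Σ = 82


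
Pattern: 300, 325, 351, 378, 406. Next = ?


Pattern: triangular numbers: n(n+1)/2
Terms: 300, 325, 351, 378, 406
Next term = 435

Next term = 435


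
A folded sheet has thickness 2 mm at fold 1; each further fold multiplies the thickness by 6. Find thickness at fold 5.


aₙ = a₁·r^(n-1)
= 2×6^4
= 2×1296
= 2592

a_5 = 2592


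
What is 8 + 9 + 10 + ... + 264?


Σₖ₌8^264 k = Σₖ₌₁^264 k − Σₖ₌₁^7 k
= 264·265/2 − 7·8/2
= 34980 − 28 = 34952

Σk = 34952


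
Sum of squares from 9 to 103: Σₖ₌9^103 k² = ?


Σₖ₌9^103 k² = Σₖ₌₁^103 k² − Σₖ₌₁^8 k²
= 103·104·207/6 − 8·9·17/6
= 369564 − 204 = 369360

Σk² = 369360


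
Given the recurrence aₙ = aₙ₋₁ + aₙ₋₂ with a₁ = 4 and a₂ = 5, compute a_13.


Computing iteratively: 4, 5, 9, 14, 23, 37, 60, 97, 157, 254, 411, 665, ...
a_13 = 1076

a_13 = 1076


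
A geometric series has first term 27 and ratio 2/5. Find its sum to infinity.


S∞ = a₁/(1-r) = 27/(1 - 2/5)
= 27/(3/5)
= 45

S∞ = 45


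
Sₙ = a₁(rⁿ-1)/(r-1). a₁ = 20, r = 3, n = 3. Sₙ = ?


Sₙ = 20×(3^3 - 1)/(3 - 1)
= 20×(27 - 1)/2
= 20×26/2
= 260

S_3 = 260


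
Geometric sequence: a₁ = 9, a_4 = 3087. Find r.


r^(n-1) = aₙ/a₁
r^3 = 3087/9 = 343
r = 343^(1/3)
= 7

r = 7


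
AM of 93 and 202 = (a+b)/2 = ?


AM = (93 + 202)/2 = 295/2 = 147.5

AM = 147.5


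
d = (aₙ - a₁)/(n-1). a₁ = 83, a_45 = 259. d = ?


d = (aₙ - a₁)/(n-1)
= (259 - 83)/(45-1)
= 176/44 = 4

d = 4


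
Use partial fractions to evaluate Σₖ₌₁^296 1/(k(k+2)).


1/(k(k+2)) = (1/2)·(1/k - 1/(k+2)) (partial fractions)
Telescoping: Σ = (1/2)·(1 + 1/2 - 1/297 - 1/298) = 33041/44253

Sum = 33041/44253


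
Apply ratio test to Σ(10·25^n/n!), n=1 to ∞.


aₙ = 10·25^n/n!
a_{n+1}/aₙ = 25^(n+1)/(n+1)! × n!/25^n  (constant 10 cancels)
= 25/(n+1)
L = lim(n→∞) 25/(n+1) = 0
L < 1 → series CONVERGES

Converges (ratio test: L = 0 < 1)


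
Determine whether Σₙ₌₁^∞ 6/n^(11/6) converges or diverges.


p-series test: Σ c/n^p converges if p > 1, diverges if p ≤ 1 (constant c > 0 doesn't affect convergence).
p = 11/6
11/6 > 1 → CONVERGES

Converges (p = 11/6 > 1)


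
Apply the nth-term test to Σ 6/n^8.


lim(n→∞) 6/n^8 = 0
lim aₙ = 0 → nth-term test is INCONCLUSIVE
(Need other tests; this is actually a convergent p-series with p=8 > 1)

Inconclusive (lim aₙ = 0; need another test)


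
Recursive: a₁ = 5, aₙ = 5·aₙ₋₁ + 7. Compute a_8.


Computing step by step:
a_1 = 5
a_2 = 32
a_3 = 167
a_4 = 842
a_5 = 4217
a_6 = 21092
a_7 = 105467
a_8 = 527342


a_8 = 527342


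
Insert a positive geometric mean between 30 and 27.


GM = √(30×27) = √810 = 28.4605

GM = 28.4605


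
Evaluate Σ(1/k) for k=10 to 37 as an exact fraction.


Σₖ₌10^37 1/k = 1/10 + 1/11 + 1/12 + ... + 1/37
= 95244204281299/69388720221600
≈ 1.3726

Sum = 95244204281299/69388720221600 ≈ 1.3726


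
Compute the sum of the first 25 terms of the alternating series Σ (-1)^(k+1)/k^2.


S = 1 - 1/4 + 1/9 - 1/16 + 1/25 - 1/36 + 1/49 - 1/64 ± ...
= 0.8232
(Full series converges to +π²/12 ≈ +0.8225)

S_25 = 0.8232


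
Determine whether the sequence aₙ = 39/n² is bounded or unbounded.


a₁ = 39, a₂ = 39/4, a₃ = 39/9, ...
0 < aₙ ≤ 39 for all n ≥ 1
The sequence IS bounded

Bounded (0 < aₙ ≤ 39)


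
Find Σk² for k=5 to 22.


Σₖ₌5^22 k² = Σₖ₌₁^22 k² − Σₖ₌₁^4 k²
= 22·23·45/6 − 4·5·9/6
= 3795 − 30 = 3765

Σk² = 3765


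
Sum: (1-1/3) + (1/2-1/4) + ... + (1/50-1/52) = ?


Telescoping with gap 2: two head and two tail terms survive.
= (1 + 1/2) - (1/51 + 1/52)
= 3/2 - 1/51 - 1/52 = 3875/2652

Sum = 3875/2652


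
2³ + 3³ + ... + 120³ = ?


Σₖ₌2^120 k³ = [120·121/2]² − [1·2/2]²
= 52707600 − 1 = 52707599

Σk³ = 52707599


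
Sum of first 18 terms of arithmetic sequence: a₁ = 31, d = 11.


aₙ = 31 + (18-1)×11 = 218
Sₙ = n(a₁+aₙ)/2 = 18×(31+218)/2
= 18×249/2 = 2241

S_18 = 2241


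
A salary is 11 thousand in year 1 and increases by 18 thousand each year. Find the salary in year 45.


aₙ = a₁ + (n-1)d
= 11 + (45-1)×18
= 11 + 792
= 803

a_45 = 803


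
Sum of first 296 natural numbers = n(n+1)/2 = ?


n(n+1)/2 = 296×297/2 = 87912/2 = 43956

Σk = 43956


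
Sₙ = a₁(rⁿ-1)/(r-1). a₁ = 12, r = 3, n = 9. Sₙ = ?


Sₙ = 12×(3^9 - 1)/(3 - 1)
= 12×(19683 - 1)/2
= 12×19682/2
= 118092

S_9 = 118092


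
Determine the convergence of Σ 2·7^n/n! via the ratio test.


aₙ = 2·7^n/n!
a_{n+1}/aₙ = 7^(n+1)/(n+1)! × n!/7^n  (constant 2 cancels)
= 7/(n+1)
L = lim(n→∞) 7/(n+1) = 0
L < 1 → series CONVERGES

Converges (ratio test: L = 0 < 1)


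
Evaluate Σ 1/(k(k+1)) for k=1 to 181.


1/(k(k+1)) = 1/k - 1/(k+1) (partial fractions)
Telescoping: Σ = 1 - 1/182 = 181/182

Sum = 181/182


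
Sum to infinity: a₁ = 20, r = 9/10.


S∞ = a₁/(1-r) = 20/(1 - 9/10)
= 20/(1/10)
= 200

S∞ = 200


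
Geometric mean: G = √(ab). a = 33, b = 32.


GM = √(33×32) = √1056 = 32.4962

GM = 32.4962


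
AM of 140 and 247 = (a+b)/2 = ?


AM = (140 + 247)/2 = 387/2 = 193.5

AM = 193.5


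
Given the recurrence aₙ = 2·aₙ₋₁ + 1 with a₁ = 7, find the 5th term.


Computing step by step:
a_1 = 7
a_2 = 15
a_3 = 31
a_4 = 63
a_5 = 127


a_5 = 127


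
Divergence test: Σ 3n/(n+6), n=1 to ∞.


lim(n→∞) 3n/(n+6) = 3/1 = 3  (divide numerator and denominator by n)
lim aₙ = 3 ≠ 0 → series DIVERGES

Diverges (lim aₙ = 3 ≠ 0)


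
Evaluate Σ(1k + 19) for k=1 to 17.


Σ(1k+19) = 1·Σk + 19·n
= 1·153 + 19·17
= 153 + 323 = 476

Σ = 476


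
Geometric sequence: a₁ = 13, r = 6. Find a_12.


aₙ = a₁·r^(n-1)
= 13×6^11
= 13×362797056
= 4716361728

a_12 = 4716361728


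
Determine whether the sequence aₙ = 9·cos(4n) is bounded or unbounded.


For all n, -1 ≤ cos(4n) ≤ 1, so -9 ≤ 9·cos(4n) ≤ 9
Lower bound: -9, Upper bound: 9
The sequence IS bounded

Bounded (-9 ≤ aₙ ≤ 9)


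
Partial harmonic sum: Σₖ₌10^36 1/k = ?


Σₖ₌10^36 1/k = 1/10 + 1/11 + 1/12 + ... + 1/36
= 2523481985527/1875370816800
≈ 1.3456

Sum = 2523481985527/1875370816800 ≈ 1.3456


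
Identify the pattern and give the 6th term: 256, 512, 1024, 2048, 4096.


Pattern: powers of 2: 2ⁿ
Terms: 256, 512, 1024, 2048, 4096
Next term = 8192

Next term = 8192


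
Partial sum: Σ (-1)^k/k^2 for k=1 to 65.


S = -1 + 1/4 - 1/9 + 1/16 - 1/25 + 1/36 - 1/49 + 1/64 ± ...
= -0.8226
(Full series converges to -π²/12 ≈ -0.8225)

S_65 = -0.8226


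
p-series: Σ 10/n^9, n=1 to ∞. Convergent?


p-series test: Σ c/n^p converges if p > 1, diverges if p ≤ 1 (constant c > 0 doesn't affect convergence).
p = 9
9 > 1 → CONVERGES

Converges (p = 9 > 1)


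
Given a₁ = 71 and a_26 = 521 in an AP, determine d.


d = (aₙ - a₁)/(n-1)
= (521 - 71)/(26-1)
= 450/25 = 18

d = 18


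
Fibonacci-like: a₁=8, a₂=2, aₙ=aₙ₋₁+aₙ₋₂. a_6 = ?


Computing iteratively: 8, 2, 10, 12, 22, 34
a_6 = 34

a_6 = 34


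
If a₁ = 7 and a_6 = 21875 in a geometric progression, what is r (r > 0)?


r^(n-1) = aₙ/a₁
r^5 = 21875/7 = 3125
r = 3125^(1/5)
= 5

r = 5


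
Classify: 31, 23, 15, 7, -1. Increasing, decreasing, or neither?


Differences: -8, -8, -8, -8
All differences < 0 → strictly DECREASING

Monotonically decreasing


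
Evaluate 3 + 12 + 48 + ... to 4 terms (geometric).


Sₙ = 3×(4^4 - 1)/(4 - 1)
= 3×(256 - 1)/3
= 3×255/3
= 255

S_4 = 255


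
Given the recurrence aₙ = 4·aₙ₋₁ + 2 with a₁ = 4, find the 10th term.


Computing step by step:
a_1 = 4
a_2 = 18
a_3 = 74
a_4 = 298
a_5 = 1194
a_6 = 4778
a_7 = 19114
a_8 = 76458
a_9 = 305834
a_10 = 1223338


a_10 = 1223338


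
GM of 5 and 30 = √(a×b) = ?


GM = √(5×30) = √150 = 12.2474

GM = 12.2474


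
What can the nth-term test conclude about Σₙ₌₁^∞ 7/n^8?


lim(n→∞) 7/n^8 = 0
lim aₙ = 0 → nth-term test is INCONCLUSIVE
(Need other tests; this is actually a convergent p-series with p=8 > 1)

Inconclusive (lim aₙ = 0; need another test)


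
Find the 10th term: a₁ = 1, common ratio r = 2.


aₙ = a₁·r^(n-1)
= 1×2^9
= 1×512
= 512

a_10 = 512


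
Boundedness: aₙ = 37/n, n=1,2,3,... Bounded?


a₁ = 37, a₂ = 37/2, a₃ = 37/3, ...
0 < aₙ ≤ 37 for all n ≥ 1
Lower bound: 0, Upper bound: 37
The sequence IS bounded

Bounded (0 < aₙ ≤ 37)


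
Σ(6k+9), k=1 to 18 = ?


Σ(6k+9) = 6·Σk + 9·n
= 6·171 + 9·18
= 1026 + 162 = 1188

Σ = 1188


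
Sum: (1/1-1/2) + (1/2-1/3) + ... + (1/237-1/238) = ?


Telescoping: adjacent terms cancel.
= 1/1 - 1/238
= 1 - 1/238 = 237/238

Sum = 237/238


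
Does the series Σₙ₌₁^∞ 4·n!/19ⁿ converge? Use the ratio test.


aₙ = 4·n!/19^n
a_{n+1}/aₙ = (n+1)!/19^(n+1) × 19^n/n!  (constant 4 cancels)
= (n+1)/19
L = lim(n→∞) (n+1)/19 = ∞
L > 1 → series DIVERGES

Diverges (ratio test: L = ∞ > 1)


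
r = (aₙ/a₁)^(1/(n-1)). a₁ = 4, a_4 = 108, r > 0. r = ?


r^(n-1) = aₙ/a₁
r^3 = 108/4 = 27
r = 27^(1/3)
= 3

r = 3


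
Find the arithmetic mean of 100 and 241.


AM = (100 + 241)/2 = 341/2 = 170.5

AM = 170.5


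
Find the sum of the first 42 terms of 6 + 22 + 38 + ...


aₙ = 6 + (42-1)×16 = 662
Sₙ = n(a₁+aₙ)/2 = 42×(6+662)/2
= 42×668/2 = 14028

S_42 = 14028


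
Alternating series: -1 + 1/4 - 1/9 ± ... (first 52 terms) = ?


S = -1 + 1/4 - 1/9 + 1/16 - 1/25 + 1/36 - 1/49 + 1/64 ± ...
= -0.8223
(Full series converges to -π²/12 ≈ -0.8225)

S_52 = -0.8223


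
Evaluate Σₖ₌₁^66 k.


n(n+1)/2 = 66×67/2 = 4422/2 = 2211

Σk = 2211


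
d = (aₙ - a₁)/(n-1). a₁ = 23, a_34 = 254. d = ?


d = (aₙ - a₁)/(n-1)
= (254 - 23)/(34-1)
= 231/33 = 7

d = 7


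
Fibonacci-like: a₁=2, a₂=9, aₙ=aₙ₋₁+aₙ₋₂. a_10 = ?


Computing iteratively: 2, 9, 11, 20, 31, 51, 82, 133, 215, 348
a_10 = 348

a_10 = 348


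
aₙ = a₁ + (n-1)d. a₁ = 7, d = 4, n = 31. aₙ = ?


aₙ = a₁ + (n-1)d
= 7 + (31-1)×4
= 7 + 120
= 127

a_31 = 127


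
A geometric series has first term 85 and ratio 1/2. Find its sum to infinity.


S∞ = a₁/(1-r) = 85/(1 - 1/2)
= 85/(1/2)
= 170

S∞ = 170


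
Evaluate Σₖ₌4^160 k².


Σₖ₌4^160 k² = Σₖ₌₁^160 k² − Σₖ₌₁^3 k²
= 160·161·321/6 − 3·4·7/6
= 1378160 − 14 = 1378146

Σk² = 1378146


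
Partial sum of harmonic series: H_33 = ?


H_33 = 1/1 + 1/2 + 1/3 + ... + 1/33
= 53676090078349/13127595717600
≈ 4.0888

H_33 = 53676090078349/13127595717600 ≈ 4.0888


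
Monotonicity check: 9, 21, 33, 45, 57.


Differences: 12, 12, 12, 12
All differences > 0 → strictly INCREASING

Monotonically increasing


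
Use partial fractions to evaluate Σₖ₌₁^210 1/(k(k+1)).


1/(k(k+1)) = 1/k - 1/(k+1) (partial fractions)
Telescoping: Σ = 1 - 1/211 = 210/211

Sum = 210/211


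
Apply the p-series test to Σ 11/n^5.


p-series test: Σ c/n^p converges if p > 1, diverges if p ≤ 1 (constant c > 0 doesn't affect convergence).
p = 5
5 > 1 → CONVERGES

Converges (p = 5 > 1)


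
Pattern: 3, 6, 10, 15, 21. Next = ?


Pattern: triangular numbers: n(n+1)/2
Terms: 3, 6, 10, 15, 21
Next term = 28

Next term = 28


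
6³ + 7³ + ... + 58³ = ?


Σₖ₌6^58 k³ = [58·59/2]² − [5·6/2]²
= 2927521 − 225 = 2927296

Σk³ = 2927296


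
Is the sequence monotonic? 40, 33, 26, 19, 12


Differences: -7, -7, -7, -7
All differences < 0 → strictly DECREASING

Monotonically decreasing


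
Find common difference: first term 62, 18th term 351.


d = (aₙ - a₁)/(n-1)
= (351 - 62)/(18-1)
= 289/17 = 17

d = 17


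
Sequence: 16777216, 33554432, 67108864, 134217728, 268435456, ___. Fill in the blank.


Pattern: powers of 2: 2ⁿ
Terms: 16777216, 33554432, 67108864, 134217728, 268435456
Next term = 536870912

Next term = 536870912


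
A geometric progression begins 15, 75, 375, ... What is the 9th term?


aₙ = a₁·r^(n-1)
= 15×5^8
= 15×390625
= 5859375

a_9 = 5859375


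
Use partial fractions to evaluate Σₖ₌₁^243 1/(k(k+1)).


1/(k(k+1)) = 1/k - 1/(k+1) (partial fractions)
Telescoping: Σ = 1 - 1/244 = 243/244

Sum = 243/244


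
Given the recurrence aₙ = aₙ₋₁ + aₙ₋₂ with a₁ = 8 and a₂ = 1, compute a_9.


Computing iteratively: 8, 1, 9, 10, 19, 29, 48, 77, 125
a_9 = 125

a_9 = 125


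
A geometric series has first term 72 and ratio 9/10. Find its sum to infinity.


S∞ = a₁/(1-r) = 72/(1 - 9/10)
= 72/(1/10)
= 720

S∞ = 720


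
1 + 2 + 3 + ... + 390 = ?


n(n+1)/2 = 390×391/2 = 152490/2 = 76245

Σk = 76245


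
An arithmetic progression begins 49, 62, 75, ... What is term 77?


aₙ = a₁ + (n-1)d
= 49 + (77-1)×13
= 49 + 988
= 1037

a_77 = 1037


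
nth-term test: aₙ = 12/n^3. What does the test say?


lim(n→∞) 12/n^3 = 0
lim aₙ = 0 → nth-term test is INCONCLUSIVE
(Need other tests; this is actually a convergent p-series with p=3 > 1)

Inconclusive (lim aₙ = 0; need another test)


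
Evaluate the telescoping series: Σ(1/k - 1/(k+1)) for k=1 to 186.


Telescoping: adjacent terms cancel.
= 1/1 - 1/187
= 1 - 1/187 = 186/187

Sum = 186/187


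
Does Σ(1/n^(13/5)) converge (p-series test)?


p-series test: Σ c/n^p converges if p > 1, diverges if p ≤ 1 (constant c > 0 doesn't affect convergence).
p = 13/5
13/5 > 1 → CONVERGES

Converges (p = 13/5 > 1)


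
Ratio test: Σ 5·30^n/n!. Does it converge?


aₙ = 5·30^n/n!
a_{n+1}/aₙ = 30^(n+1)/(n+1)! × n!/30^n  (constant 5 cancels)
= 30/(n+1)
L = lim(n→∞) 30/(n+1) = 0
L < 1 → series CONVERGES

Converges (ratio test: L = 0 < 1)


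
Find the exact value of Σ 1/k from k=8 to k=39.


Σₖ₌8^39 1/k = 1/8 + 1/9 + 1/10 + ... + 1/39
= 115232869018999/69388720221600
≈ 1.6607

Sum = 115232869018999/69388720221600 ≈ 1.6607


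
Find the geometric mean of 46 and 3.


GM = √(46×3) = √138 = 11.7473

GM = 11.7473


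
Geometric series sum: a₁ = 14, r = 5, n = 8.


Sₙ = 14×(5^8 - 1)/(5 - 1)
= 14×(390625 - 1)/4
= 14×390624/4
= 1367184

S_8 = 1367184


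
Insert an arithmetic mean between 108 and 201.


AM = (108 + 201)/2 = 309/2 = 154.5

AM = 154.5


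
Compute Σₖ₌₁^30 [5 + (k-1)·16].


aₙ = 5 + (30-1)×16 = 469
Sₙ = n(a₁+aₙ)/2 = 30×(5+469)/2
= 30×474/2 = 7110

S_30 = 7110


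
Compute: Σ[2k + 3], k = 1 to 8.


Σ(2k+3) = 2·Σk + 3·n
= 2·36 + 3·8
= 72 + 24 = 96

Σ = 96


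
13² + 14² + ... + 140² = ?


Σₖ₌13^140 k² = Σₖ₌₁^140 k² − Σₖ₌₁^12 k²
= 140·141·281/6 − 12·13·25/6
= 924490 − 650 = 923840

Σk² = 923840


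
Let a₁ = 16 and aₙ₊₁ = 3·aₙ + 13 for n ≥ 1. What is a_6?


Computing step by step:
a_1 = 16
a_2 = 61
a_3 = 196
a_4 = 601
a_5 = 1816
a_6 = 5461


a_6 = 5461


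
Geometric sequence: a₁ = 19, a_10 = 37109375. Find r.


r^(n-1) = aₙ/a₁
r^9 = 37109375/19 = 1953125
r = 1953125^(1/9)
= 5

r = 5


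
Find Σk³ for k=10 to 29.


Σₖ₌10^29 k³ = [29·30/2]² − [9·10/2]²
= 189225 − 2025 = 187200

Σk³ = 187200


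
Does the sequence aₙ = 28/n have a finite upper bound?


a₁ = 28, a₂ = 28/2, a₃ = 28/3, ...
0 < aₙ ≤ 28 for all n ≥ 1
Lower bound: 0, Upper bound: 28
The sequence IS bounded

Bounded (0 < aₙ ≤ 28)


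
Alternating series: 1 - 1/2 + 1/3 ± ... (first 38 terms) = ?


S = 1 - 1/2 + 1/3 - 1/4 + 1/5 - 1/6 + 1/7 - 1/8 ± ...
= 0.6802
(Full series converges to +ln(2) ≈ +0.6931)

S_38 = 0.6802


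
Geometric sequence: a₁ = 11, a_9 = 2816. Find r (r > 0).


r^(n-1) = aₙ/a₁
r^8 = 2816/11 = 256
r = 256^(1/8)
= ±2; taking r > 0 gives r = 2

r = 2


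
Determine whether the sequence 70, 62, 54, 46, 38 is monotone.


Differences: -8, -8, -8, -8
All differences < 0 → strictly DECREASING

Monotonically decreasing


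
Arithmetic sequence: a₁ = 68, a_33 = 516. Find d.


d = (aₙ - a₁)/(n-1)
= (516 - 68)/(33-1)
= 448/32 = 14

d = 14


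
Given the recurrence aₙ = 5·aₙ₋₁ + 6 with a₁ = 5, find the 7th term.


Computing step by step:
a_1 = 5
a_2 = 31
a_3 = 161
a_4 = 811
a_5 = 4061
a_6 = 20311
a_7 = 101561


a_7 = 101561


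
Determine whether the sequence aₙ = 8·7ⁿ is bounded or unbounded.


aₙ = 8·7ⁿ → as n→∞, aₙ→∞ (since base 7 > 1)
No finite upper bound exists
The sequence is UNBOUNDED

Unbounded (aₙ → ∞ as n → ∞)


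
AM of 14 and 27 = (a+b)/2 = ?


AM = (14 + 27)/2 = 41/2 = 20.5

AM = 20.5


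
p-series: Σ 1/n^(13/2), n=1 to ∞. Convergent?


p-series test: Σ c/n^p converges if p > 1, diverges if p ≤ 1 (constant c > 0 doesn't affect convergence).
p = 13/2
13/2 > 1 → CONVERGES

Converges (p = 13/2 > 1)


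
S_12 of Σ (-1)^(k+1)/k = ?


S = 1 - 1/2 + 1/3 - 1/4 + 1/5 - 1/6 + 1/7 - 1/8 ± ...
= 0.6532
(Full series converges to +ln(2) ≈ +0.6931)

S_12 = 0.6532


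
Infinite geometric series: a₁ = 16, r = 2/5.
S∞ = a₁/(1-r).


S∞ = a₁/(1-r) = 16/(1 - 2/5)
= 16/(3/5)
= 80/3

S∞ = 80/3


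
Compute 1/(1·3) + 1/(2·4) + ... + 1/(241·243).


1/(k(k+2)) = (1/2)·(1/k - 1/(k+2)) (partial fractions)
Telescoping: Σ = (1/2)·(1 + 1/2 - 1/242 - 1/243) = 21931/29403

Sum = 21931/29403


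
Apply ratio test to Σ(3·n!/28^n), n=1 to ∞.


aₙ = 3·n!/28^n
a_{n+1}/aₙ = (n+1)!/28^(n+1) × 28^n/n!  (constant 3 cancels)
= (n+1)/28
L = lim(n→∞) (n+1)/28 = ∞
L > 1 → series DIVERGES

Diverges (ratio test: L = ∞ > 1)


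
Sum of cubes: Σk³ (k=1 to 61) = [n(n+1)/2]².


n(n+1)/2 = 61×62/2 = 1891
Σk³ = 1891² = 3575881

Σk³ = 3575881


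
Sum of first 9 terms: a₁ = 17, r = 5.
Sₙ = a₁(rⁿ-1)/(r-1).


Sₙ = 17×(5^9 - 1)/(5 - 1)
= 17×(1953125 - 1)/4
= 17×1953124/4
= 8300777

S_9 = 8300777


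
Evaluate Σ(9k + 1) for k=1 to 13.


Σ(9k+1) = 9·Σk + 1·n
= 9·91 + 1·13
= 819 + 13 = 832

Σ = 832


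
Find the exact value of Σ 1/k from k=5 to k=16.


Σₖ₌5^16 1/k = 1/5 + 1/6 + 1/7 + ... + 1/16
= 935059/720720
≈ 1.2974

Sum = 935059/720720 ≈ 1.2974


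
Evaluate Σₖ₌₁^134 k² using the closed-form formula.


n = 134
n(n+1)(2n+1)/6 = 134×135×269/6
= 4866210/6 = 811035

Σk² = 811035


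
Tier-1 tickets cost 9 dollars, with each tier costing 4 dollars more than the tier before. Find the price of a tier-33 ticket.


aₙ = a₁ + (n-1)d
= 9 + (33-1)×4
= 9 + 128
= 137

a_33 = 137


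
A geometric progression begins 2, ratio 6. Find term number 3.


aₙ = a₁·r^(n-1)
= 2×6^2
= 2×36
= 72

a_3 = 72


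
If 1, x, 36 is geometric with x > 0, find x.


GM = √(1×36) = √36 = 6

GM = 6


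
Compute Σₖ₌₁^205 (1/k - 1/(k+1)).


Telescoping: adjacent terms cancel.
= 1/1 - 1/206
= 1 - 1/206 = 205/206

Sum = 205/206


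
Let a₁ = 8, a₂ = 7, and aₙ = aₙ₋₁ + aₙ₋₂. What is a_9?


Computing iteratively: 8, 7, 15, 22, 37, 59, 96, 155, 251
a_9 = 251

a_9 = 251


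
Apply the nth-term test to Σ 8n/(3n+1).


lim(n→∞) 8n/(3n+1) = 8/3 = 8/3  (divide numerator and denominator by n)
lim aₙ = 8/3 ≠ 0 → series DIVERGES

Diverges (lim aₙ = 8/3 ≠ 0)


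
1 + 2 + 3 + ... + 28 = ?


n(n+1)/2 = 28×29/2 = 812/2 = 406

Σk = 406


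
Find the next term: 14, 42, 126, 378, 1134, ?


Pattern: geometric (r=3)
Terms: 14, 42, 126, 378, 1134
Next term = 3402

Next term = 3402


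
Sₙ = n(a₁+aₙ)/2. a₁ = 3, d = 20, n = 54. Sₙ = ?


aₙ = 3 + (54-1)×20 = 1063
Sₙ = n(a₁+aₙ)/2 = 54×(3+1063)/2
= 54×1066/2 = 28782

S_54 = 28782


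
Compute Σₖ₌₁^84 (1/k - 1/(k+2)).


Telescoping with gap 2: two head and two tail terms survive.
= (1 + 1/2) - (1/85 + 1/86)
= 3/2 - 1/85 - 1/86 = 5397/3655

Sum = 5397/3655


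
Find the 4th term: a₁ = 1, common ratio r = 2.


aₙ = a₁·r^(n-1)
= 1×2^3
= 1×8
= 8

a_4 = 8


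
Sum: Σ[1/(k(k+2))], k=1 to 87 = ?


1/(k(k+2)) = (1/2)·(1/k - 1/(k+2)) (partial fractions)
Telescoping: Σ = (1/2)·(1 + 1/2 - 1/88 - 1/89) = 11571/15664

Sum = 11571/15664


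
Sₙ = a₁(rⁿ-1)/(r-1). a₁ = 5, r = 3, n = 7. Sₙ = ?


Sₙ = 5×(3^7 - 1)/(3 - 1)
= 5×(2187 - 1)/2
= 5×2186/2
= 5465

S_7 = 5465


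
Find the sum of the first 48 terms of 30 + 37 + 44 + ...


aₙ = 30 + (48-1)×7 = 359
Sₙ = n(a₁+aₙ)/2 = 48×(30+359)/2
= 48×389/2 = 9336

S_48 = 9336


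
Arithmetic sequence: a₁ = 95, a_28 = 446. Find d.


d = (aₙ - a₁)/(n-1)
= (446 - 95)/(28-1)
= 351/27 = 13

d = 13


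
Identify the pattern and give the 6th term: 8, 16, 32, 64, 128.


Pattern: geometric (r=2)
Terms: 8, 16, 32, 64, 128
Next term = 256

Next term = 256


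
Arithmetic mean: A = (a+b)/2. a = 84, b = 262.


AM = (84 + 262)/2 = 346/2 = 173

AM = 173


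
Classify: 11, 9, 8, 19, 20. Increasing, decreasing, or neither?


Differences: -2, -1, 11, 1
Difference at position 3 is +11 (> 0) but position 1 is -2 (< 0) — sequence both rises and falls
→ NOT monotonic

Not monotonic


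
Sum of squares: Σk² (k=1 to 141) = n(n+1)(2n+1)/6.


n = 141
n(n+1)(2n+1)/6 = 141×142×283/6
= 5666226/6 = 944371

Σk² = 944371


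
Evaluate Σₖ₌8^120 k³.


Σₖ₌8^120 k³ = [120·121/2]² − [7·8/2]²
= 52707600 − 784 = 52706816

Σk³ = 52706816
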